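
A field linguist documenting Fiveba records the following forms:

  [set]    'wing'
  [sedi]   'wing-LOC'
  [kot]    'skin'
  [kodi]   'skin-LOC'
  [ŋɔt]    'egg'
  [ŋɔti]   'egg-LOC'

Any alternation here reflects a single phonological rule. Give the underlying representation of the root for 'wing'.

In [set] and [sedi] the final segment of 'wing' alternates: [t] ~ [d].
The stem 'egg' ([ŋɔt], [ŋɔti]) shows [t] unchanged in both environments, so [t] cannot be basic with [d] derived before the LOC suffix.
Therefore /d/ is basic and [t] is derived by word-final obstruent devoicing (voiced obstruents become voiceless word-finally).

/sed/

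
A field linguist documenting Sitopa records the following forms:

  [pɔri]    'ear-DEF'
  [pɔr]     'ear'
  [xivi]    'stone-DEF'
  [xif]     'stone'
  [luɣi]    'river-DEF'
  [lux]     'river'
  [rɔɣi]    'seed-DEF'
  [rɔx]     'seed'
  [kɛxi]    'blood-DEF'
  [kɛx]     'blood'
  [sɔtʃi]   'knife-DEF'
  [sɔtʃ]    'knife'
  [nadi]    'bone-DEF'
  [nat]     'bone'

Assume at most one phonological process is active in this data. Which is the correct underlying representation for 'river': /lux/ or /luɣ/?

/luɣ/

'river' shows [ɣ] ~ [x] at the end of the stem ([luɣi] vs [lux]).
If /x/ were underlying and a rule turned it into [ɣ] before the DEF suffix, 'blood' would also alternate; but it has [x] in both [kɛxi] and [kɛx].
So /ɣ/ is underlying, and a rule of word-final obstruent devoicing — voiced obstruents become voiceless word-finally — gives [x].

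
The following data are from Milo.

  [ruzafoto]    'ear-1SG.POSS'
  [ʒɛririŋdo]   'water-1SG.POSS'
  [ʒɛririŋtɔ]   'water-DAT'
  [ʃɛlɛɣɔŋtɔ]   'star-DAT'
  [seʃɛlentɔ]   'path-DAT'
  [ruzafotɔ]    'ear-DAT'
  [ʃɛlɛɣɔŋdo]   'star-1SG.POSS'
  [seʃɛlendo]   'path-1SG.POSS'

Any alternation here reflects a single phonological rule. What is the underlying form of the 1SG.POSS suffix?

The 1SG.POSS suffix surfaces as [-do] and [-to], depending on the final segment of the stem.
By contrast the DAT suffix keeps its initial [t] throughout — that segment must be underlying.
So the underlying form is /-do/, and voiced stops become voiceless after a vowel.

/-do/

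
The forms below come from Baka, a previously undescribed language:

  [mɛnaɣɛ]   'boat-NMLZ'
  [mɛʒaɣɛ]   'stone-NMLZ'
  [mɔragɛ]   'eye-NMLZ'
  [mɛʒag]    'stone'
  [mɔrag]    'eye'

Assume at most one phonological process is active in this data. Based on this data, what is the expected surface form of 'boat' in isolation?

[mɛnag]

The root 'stone' surfaces as [mɛʒag] and [mɛʒaɣɛ], with a stem-final [g] ~ [ɣ] alternation.
If /g/ were underlying and a rule turned it into [ɣ] before the NMLZ suffix, 'eye' would also alternate; but it has [g] in both [mɔrag] and [mɔragɛ].
So /ɣ/ is underlying, and a rule of word-final hardening — voiced fricatives become stops word-finally — gives [g].
The one attested form of 'boat', [mɛnaɣɛ], shows underlying /mɛnaɣ/. Applying the same rule word-finally gives [mɛnag].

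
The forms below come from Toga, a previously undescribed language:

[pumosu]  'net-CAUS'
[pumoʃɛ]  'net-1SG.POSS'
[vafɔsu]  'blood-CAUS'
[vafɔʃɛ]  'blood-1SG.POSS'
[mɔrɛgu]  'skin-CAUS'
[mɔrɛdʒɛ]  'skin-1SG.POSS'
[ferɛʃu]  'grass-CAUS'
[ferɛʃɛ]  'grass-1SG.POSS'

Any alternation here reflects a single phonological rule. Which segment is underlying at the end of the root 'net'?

/s/

'net' shows [s] ~ [ʃ] at the end of the stem ([pumosu] vs [pumoʃɛ]).
But 'grass' keeps [ʃ] in both environments ([ferɛʃu], [ferɛʃɛ]), so there is no rule changing /ʃ/ to [s] before the CAUS suffix.
Therefore /s/ is basic and [ʃ] is derived by palatalization before a front vowel (/g/ and /s/ become palato-alveolar [dʒ] and [ʃ] before a front vowel).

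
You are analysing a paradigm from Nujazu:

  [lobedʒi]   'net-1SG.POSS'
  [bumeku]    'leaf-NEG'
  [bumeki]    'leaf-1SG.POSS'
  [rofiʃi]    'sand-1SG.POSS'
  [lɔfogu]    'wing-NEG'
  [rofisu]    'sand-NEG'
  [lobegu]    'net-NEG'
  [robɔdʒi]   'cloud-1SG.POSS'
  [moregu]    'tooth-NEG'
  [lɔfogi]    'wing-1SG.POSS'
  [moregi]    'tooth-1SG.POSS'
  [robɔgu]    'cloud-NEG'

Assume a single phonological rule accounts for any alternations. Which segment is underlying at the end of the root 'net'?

/dʒ/

The root 'net' surfaces as [lobedʒi] and [lobegu], with a stem-final [dʒ] ~ [g] alternation.
Compare 'wing', with invariant [g] in [lɔfogi] and [lɔfogu]: an analysis with underlying /g/ and a rule producing [dʒ] before the 1SG.POSS suffix would wrongly predict alternation here too.
So /dʒ/ is underlying, and a rule of depalatalization — palato-alveolar /dʒ/ and /ʃ/ become [g] and [s] when no front vowel follows — gives [g].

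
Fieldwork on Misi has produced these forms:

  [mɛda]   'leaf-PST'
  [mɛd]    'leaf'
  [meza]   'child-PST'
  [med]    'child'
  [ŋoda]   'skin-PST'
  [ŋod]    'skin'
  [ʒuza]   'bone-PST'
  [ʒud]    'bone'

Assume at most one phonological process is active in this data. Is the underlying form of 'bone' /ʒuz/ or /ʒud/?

/ʒuz/

In [ʒuza] and [ʒud] the final segment of 'bone' alternates: [z] ~ [d].
Compare 'skin', with invariant [d] in [ŋoda] and [ŋod]: an analysis with underlying /d/ and a rule producing [z] before the PST suffix would wrongly predict alternation here too.
Therefore /z/ is basic and [d] is derived by word-final hardening (voiced fricatives become stops word-finally).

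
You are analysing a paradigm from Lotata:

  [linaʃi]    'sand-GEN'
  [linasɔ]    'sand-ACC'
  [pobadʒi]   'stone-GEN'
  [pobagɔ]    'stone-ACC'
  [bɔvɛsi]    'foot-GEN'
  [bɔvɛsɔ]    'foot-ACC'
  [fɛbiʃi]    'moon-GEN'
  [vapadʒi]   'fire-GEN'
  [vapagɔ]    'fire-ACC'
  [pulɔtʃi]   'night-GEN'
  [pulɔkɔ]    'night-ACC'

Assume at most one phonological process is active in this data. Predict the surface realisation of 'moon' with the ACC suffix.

The stem for 'sand' ends in [ʃ] in [linaʃi] but [s] in [linasɔ].
Compare 'foot', with invariant [s] in [bɔvɛsi] and [bɔvɛsɔ]: an analysis with underlying /s/ and a rule producing [ʃ] before the GEN suffix would wrongly predict alternation here too.
Therefore /ʃ/ is basic and [s] is derived by depalatalization (palato-alveolar /tʃ/, /dʒ/ and /ʃ/ become [k], [g] and [s] when no front vowel follows).
From [fɛbiʃi] the stem 'moon' is /fɛbiʃ/; when no front vowel follows this yields [fɛbisɔ].

[fɛbisɔ]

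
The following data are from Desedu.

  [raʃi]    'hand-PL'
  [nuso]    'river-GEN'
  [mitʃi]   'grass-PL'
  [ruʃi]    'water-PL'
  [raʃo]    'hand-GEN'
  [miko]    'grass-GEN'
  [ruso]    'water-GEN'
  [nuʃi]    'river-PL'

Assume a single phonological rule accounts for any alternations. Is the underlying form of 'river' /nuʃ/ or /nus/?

/nus/

In [nuʃi] and [nuso] the final segment of 'river' alternates: [ʃ] ~ [s].
If /ʃ/ were underlying and a rule turned it into [s] before the GEN suffix, 'hand' would also alternate; but it has [ʃ] in both [raʃi] and [raʃo].
So /s/ is underlying, and a rule of palatalization before a front vowel — /k/ and /s/ become palato-alveolar [tʃ] and [ʃ] before a front vowel — gives [ʃ].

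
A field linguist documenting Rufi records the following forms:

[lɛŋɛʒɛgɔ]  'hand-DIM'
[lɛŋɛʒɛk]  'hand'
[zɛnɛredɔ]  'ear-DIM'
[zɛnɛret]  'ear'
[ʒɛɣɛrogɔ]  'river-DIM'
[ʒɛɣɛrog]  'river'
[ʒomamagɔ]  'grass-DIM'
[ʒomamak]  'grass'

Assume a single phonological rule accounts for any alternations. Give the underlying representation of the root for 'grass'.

'grass' shows [g] ~ [k] at the end of the stem ([ʒomamagɔ] vs [ʒomamak]).
If /g/ were underlying and a rule turned it into [k] in isolation, 'river' would also alternate; but it has [g] in both [ʒɛɣɛrogɔ] and [ʒɛɣɛrog].
The alternation reflects intervocalic voicing: voiceless stops become voiced between vowels. /k/ is underlying.
So 'grass' = /ʒomamak/.

/ʒomamak/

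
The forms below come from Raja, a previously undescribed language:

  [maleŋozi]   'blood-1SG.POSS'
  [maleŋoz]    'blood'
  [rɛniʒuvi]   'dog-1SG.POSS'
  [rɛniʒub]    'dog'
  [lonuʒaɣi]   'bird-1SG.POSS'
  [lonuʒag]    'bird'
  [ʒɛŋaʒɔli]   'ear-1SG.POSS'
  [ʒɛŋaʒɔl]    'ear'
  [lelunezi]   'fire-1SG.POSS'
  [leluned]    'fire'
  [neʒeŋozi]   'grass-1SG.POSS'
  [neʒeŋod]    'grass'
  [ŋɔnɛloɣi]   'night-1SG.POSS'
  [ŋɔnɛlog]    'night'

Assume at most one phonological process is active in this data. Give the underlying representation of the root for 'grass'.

The root 'grass' surfaces as [neʒeŋozi] and [neʒeŋod], with a stem-final [z] ~ [d] alternation.
But 'blood' keeps [z] in both environments ([maleŋozi], [maleŋoz]), so there is no rule changing /z/ to [d] in isolation.
The alternation reflects intervocalic spirantization: voiced stops become fricatives between vowels. /d/ is underlying.

/neʒeŋod/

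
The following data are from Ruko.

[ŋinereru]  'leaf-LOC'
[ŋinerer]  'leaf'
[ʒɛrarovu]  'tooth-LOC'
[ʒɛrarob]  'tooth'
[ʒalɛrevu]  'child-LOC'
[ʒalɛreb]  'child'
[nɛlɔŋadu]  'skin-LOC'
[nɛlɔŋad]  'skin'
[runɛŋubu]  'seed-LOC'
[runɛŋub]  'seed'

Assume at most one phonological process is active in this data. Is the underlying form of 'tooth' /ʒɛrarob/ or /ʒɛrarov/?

/ʒɛrarov/

The root 'tooth' surfaces as [ʒɛrarovu] and [ʒɛrarob], with a stem-final [v] ~ [b] alternation.
But 'seed' keeps [b] in both environments ([runɛŋubu], [runɛŋub]), so there is no rule changing /b/ to [v] before the LOC suffix.
Therefore /v/ is basic and [b] is derived by word-final hardening (voiced fricatives become stops word-finally).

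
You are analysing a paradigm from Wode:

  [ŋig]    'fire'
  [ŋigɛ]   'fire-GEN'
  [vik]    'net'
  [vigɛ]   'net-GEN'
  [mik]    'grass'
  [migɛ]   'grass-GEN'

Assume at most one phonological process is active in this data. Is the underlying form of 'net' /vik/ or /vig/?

'net' shows [k] ~ [g] at the end of the stem ([vik] vs [vigɛ]).
But 'fire' keeps [g] in both environments ([ŋig], [ŋigɛ]), so there is no rule changing /g/ to [k] in isolation.
The alternation reflects intervocalic voicing: voiceless stops become voiced between vowels. /k/ is underlying.

/vik/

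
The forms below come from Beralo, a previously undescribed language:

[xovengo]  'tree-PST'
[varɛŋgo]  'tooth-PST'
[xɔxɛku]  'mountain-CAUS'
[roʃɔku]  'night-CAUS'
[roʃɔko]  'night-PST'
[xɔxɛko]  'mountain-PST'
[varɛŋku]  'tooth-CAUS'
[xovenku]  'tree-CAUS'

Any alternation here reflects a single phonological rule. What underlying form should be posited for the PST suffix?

/-go/

The PST morpheme has two allomorphs, [-go] and [-ko].
The CAUS suffix, which begins with [k], is invariant after every stem; so [k] is not altered by any rule here.
The PST suffix is therefore /-go/ underlyingly, with post-vocalic devoicing: voiced stops become voiceless after a vowel.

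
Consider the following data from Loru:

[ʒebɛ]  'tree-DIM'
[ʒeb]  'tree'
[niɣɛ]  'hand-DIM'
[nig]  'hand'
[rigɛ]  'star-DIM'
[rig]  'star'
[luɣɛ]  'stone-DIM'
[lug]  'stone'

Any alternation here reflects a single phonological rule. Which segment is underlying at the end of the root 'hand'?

/ɣ/

The stem for 'hand' ends in [ɣ] in [niɣɛ] but [g] in [nig].
The stem 'star' ([rigɛ], [rig]) shows [g] unchanged in both environments, so [g] cannot be basic with [ɣ] derived before the DIM suffix.
So /ɣ/ is underlying, and a rule of word-final hardening — voiced fricatives become stops word-finally — gives [g].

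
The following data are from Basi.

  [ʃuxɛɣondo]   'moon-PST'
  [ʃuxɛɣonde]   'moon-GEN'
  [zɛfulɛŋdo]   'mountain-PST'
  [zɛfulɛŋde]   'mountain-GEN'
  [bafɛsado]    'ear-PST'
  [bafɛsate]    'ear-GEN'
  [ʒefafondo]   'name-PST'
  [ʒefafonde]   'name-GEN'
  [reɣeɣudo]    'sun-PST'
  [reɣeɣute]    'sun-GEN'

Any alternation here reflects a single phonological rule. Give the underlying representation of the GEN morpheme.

/-te/

The GEN suffix surfaces as [-de] and [-te], depending on the final segment of the stem.
The PST suffix, which begins with [d], is invariant after every stem; so [d] is not altered by any rule here.
The GEN suffix is therefore /-te/ underlyingly, with post-nasal voicing: voiceless stops become voiced after a nasal.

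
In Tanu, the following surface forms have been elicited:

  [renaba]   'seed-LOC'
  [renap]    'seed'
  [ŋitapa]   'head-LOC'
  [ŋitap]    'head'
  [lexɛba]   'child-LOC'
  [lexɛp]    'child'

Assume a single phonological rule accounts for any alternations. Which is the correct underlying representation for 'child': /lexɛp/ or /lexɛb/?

The root 'child' surfaces as [lexɛba] and [lexɛp], with a stem-final [b] ~ [p] alternation.
But 'head' keeps [p] in both environments ([ŋitapa], [ŋitap]), so there is no rule changing /p/ to [b] before the LOC suffix.
The underlying segment must be /b/; voiced obstruents become voiceless word-finally, yielding [p] there.

/lexɛb/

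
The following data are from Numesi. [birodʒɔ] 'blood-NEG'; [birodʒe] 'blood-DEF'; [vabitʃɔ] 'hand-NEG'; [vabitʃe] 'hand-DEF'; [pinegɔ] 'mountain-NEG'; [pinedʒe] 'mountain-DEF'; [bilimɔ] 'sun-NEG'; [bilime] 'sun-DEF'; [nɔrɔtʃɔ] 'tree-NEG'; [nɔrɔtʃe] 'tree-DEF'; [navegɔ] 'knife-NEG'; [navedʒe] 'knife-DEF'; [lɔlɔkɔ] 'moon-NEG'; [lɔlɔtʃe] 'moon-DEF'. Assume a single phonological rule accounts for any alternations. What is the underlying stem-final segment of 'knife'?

/g/

In [navegɔ] and [navedʒe] the final segment of 'knife' alternates: [g] ~ [dʒ].
But 'blood' keeps [dʒ] in both environments ([birodʒɔ], [birodʒe]), so there is no rule changing /dʒ/ to [g] before the NEG suffix.
The alternation reflects palatalization before a front vowel: /k/ and /g/ become palato-alveolar [tʃ] and [dʒ] before a front vowel. /g/ is underlying.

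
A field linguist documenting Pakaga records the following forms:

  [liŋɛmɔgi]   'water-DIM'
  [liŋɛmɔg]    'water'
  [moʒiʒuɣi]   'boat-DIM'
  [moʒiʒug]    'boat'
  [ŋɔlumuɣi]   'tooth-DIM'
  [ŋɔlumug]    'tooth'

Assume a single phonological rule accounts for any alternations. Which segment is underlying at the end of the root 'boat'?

/ɣ/

The root 'boat' surfaces as [moʒiʒuɣi] and [moʒiʒug], with a stem-final [ɣ] ~ [g] alternation.
Compare 'water', with invariant [g] in [liŋɛmɔgi] and [liŋɛmɔg]: an analysis with underlying /g/ and a rule producing [ɣ] before the DIM suffix would wrongly predict alternation here too.
The alternation reflects word-final hardening: voiced fricatives become stops word-finally. /ɣ/ is underlying.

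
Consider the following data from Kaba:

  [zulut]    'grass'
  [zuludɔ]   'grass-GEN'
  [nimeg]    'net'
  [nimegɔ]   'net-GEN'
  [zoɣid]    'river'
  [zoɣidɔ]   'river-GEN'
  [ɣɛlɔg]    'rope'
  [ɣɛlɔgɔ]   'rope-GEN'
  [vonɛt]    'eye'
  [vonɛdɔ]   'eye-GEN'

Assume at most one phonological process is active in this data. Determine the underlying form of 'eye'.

/vonɛt/

In [vonɛt] and [vonɛdɔ] the final segment of 'eye' alternates: [t] ~ [d].
The stem 'river' ([zoɣid], [zoɣidɔ]) shows [d] unchanged in both environments, so [d] cannot be basic with [t] derived in isolation.
So /t/ is underlying, and a rule of intervocalic voicing — voiceless stops become voiced between vowels — gives [d].
So 'eye' = /vonɛt/.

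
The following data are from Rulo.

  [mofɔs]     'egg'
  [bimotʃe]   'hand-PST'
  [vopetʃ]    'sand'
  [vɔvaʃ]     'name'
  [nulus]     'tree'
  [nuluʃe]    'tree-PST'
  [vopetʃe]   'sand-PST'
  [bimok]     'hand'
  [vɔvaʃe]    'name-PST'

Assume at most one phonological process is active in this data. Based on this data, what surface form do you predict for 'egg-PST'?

In [nulus] and [nuluʃe] the final segment of 'tree' alternates: [s] ~ [ʃ].
But 'name' keeps [ʃ] in both environments ([vɔvaʃ], [vɔvaʃe]), so there is no rule changing /ʃ/ to [s] in isolation.
The alternation reflects palatalization before a front vowel: /k/ and /s/ become palato-alveolar [tʃ] and [ʃ] before a front vowel. /s/ is underlying.
The one attested form of 'egg', [mofɔs], shows underlying /mofɔs/. Applying the same rule before a front vowel gives [mofɔʃe].

[mofɔʃe]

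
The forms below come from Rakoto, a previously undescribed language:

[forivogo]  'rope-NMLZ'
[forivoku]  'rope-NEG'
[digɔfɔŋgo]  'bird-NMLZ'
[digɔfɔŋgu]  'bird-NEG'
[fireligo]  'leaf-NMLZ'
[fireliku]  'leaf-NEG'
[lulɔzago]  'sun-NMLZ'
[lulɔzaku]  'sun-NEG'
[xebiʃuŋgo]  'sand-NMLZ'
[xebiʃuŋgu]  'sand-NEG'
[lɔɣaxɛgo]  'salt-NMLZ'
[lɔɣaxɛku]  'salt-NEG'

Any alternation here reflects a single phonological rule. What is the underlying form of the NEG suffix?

/-ku/

The NEG suffix surfaces as [-gu] and [-ku], depending on the final segment of the stem.
The NMLZ suffix, which begins with [g], is invariant after every stem; so [g] is not altered by any rule here.
The NEG suffix is therefore /-ku/ underlyingly, with post-nasal voicing: voiceless stops become voiced after a nasal.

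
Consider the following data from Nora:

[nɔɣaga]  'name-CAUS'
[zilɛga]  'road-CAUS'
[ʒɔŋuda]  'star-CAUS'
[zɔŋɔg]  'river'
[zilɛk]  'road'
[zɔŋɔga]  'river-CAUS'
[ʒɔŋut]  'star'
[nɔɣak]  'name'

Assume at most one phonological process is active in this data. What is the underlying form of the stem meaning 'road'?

/zilɛk/

The stem for 'road' ends in [g] in [zilɛga] but [k] in [zilɛk].
The stem 'river' ([zɔŋɔga], [zɔŋɔg]) shows [g] unchanged in both environments, so [g] cannot be basic with [k] derived in isolation.
The alternation reflects intervocalic voicing: voiceless stops become voiced between vowels. /k/ is underlying.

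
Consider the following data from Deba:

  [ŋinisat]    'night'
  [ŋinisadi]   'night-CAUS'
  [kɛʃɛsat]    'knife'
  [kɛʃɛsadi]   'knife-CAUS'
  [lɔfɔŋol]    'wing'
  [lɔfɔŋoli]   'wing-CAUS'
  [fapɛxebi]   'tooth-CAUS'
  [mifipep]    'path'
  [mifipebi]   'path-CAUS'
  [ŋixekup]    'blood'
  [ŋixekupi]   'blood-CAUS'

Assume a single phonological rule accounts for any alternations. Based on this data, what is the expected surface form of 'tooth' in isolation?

[fapɛxep]

In [mifipep] and [mifipebi] the final segment of 'path' alternates: [p] ~ [b].
The stem 'blood' ([ŋixekup], [ŋixekupi]) shows [p] unchanged in both environments, so [p] cannot be basic with [b] derived before the CAUS suffix.
The alternation reflects word-final obstruent devoicing: voiced obstruents become voiceless word-finally. /b/ is underlying.
The one attested form of 'tooth', [fapɛxebi], shows underlying /fapɛxeb/. Applying the same rule word-finally gives [fapɛxep].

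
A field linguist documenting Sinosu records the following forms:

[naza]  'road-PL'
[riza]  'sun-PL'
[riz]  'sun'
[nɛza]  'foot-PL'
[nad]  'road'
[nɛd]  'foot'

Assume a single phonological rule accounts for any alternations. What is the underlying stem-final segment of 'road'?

'road' shows [d] ~ [z] at the end of the stem ([nad] vs [naza]).
But 'sun' keeps [z] in both environments ([riz], [riza]), so there is no rule changing /z/ to [d] in isolation.
Therefore /d/ is basic and [z] is derived by intervocalic spirantization (voiced stops become fricatives between vowels).

/d/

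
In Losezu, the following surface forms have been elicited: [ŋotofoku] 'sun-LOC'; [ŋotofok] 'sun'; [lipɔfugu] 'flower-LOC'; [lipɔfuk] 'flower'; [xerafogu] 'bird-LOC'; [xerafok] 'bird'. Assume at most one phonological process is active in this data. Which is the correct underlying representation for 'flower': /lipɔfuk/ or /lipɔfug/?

'flower' shows [g] ~ [k] at the end of the stem ([lipɔfugu] vs [lipɔfuk]).
But 'sun' keeps [k] in both environments ([ŋotofoku], [ŋotofok]), so there is no rule changing /k/ to [g] before the LOC suffix.
Therefore /g/ is basic and [k] is derived by word-final obstruent devoicing (voiced obstruents become voiceless word-finally).

/lipɔfug/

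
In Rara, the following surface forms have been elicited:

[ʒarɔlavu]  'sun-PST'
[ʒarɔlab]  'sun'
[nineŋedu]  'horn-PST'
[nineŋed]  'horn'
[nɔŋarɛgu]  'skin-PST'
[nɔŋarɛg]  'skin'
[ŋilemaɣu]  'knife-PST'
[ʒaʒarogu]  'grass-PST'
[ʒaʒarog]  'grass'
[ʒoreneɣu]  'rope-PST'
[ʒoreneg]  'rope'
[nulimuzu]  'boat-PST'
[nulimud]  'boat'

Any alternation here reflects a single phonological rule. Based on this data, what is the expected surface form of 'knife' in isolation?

[ŋilemag]

The stem for 'rope' ends in [ɣ] in [ʒoreneɣu] but [g] in [ʒoreneg].
If /g/ were underlying and a rule turned it into [ɣ] before the PST suffix, 'grass' would also alternate; but it has [g] in both [ʒaʒarogu] and [ʒaʒarog].
So /ɣ/ is underlying, and a rule of word-final hardening — voiced fricatives become stops word-finally — gives [g].
From [ŋilemaɣu] the stem 'knife' is /ŋilemaɣ/; word-finally this yields [ŋilemag].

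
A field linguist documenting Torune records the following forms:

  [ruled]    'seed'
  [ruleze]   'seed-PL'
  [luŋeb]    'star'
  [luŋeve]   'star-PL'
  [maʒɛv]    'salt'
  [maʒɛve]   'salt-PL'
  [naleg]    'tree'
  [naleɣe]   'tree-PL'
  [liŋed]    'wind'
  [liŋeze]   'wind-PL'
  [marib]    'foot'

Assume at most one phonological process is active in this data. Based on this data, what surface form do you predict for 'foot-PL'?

[marive]

The root 'star' surfaces as [luŋeb] and [luŋeve], with a stem-final [b] ~ [v] alternation.
The stem 'salt' ([maʒɛv], [maʒɛve]) shows [v] unchanged in both environments, so [v] cannot be basic with [b] derived in isolation.
Therefore /b/ is basic and [v] is derived by intervocalic spirantization (voiced stops become fricatives between vowels).
The one attested form of 'foot', [marib], shows underlying /marib/. Applying the same rule between vowels gives [marive].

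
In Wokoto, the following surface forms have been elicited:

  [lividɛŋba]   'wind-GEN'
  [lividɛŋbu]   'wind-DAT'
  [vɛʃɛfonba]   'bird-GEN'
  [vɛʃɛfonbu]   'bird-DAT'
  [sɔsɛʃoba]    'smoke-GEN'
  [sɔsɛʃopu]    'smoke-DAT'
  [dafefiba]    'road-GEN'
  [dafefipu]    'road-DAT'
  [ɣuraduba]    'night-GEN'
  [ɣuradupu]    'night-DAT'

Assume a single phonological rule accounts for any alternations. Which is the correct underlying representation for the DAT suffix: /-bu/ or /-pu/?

/-pu/

The DAT morpheme has two allomorphs, [-bu] and [-pu].
By contrast the GEN suffix keeps its initial [b] throughout — that segment must be underlying.
The DAT suffix is therefore /-pu/ underlyingly, with post-nasal voicing: voiceless stops become voiced after a nasal.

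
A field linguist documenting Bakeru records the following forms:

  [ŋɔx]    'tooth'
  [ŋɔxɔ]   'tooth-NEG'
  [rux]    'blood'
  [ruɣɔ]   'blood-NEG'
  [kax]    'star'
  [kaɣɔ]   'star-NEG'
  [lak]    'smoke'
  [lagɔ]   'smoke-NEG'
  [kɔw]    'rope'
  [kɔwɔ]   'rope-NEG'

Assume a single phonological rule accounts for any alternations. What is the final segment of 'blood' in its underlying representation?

/ɣ/

The stem for 'blood' ends in [x] in [rux] but [ɣ] in [ruɣɔ].
Compare 'tooth', with invariant [x] in [ŋɔx] and [ŋɔxɔ]: an analysis with underlying /x/ and a rule producing [ɣ] before the NEG suffix would wrongly predict alternation here too.
Therefore /ɣ/ is basic and [x] is derived by word-final obstruent devoicing (voiced obstruents become voiceless word-finally).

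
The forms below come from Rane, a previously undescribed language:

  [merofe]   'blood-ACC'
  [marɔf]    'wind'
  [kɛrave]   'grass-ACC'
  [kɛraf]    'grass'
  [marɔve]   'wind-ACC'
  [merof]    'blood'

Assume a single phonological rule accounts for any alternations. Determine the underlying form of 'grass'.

In [kɛraf] and [kɛrave] the final segment of 'grass' alternates: [f] ~ [v].
But 'blood' keeps [f] in both environments ([merof], [merofe]), so there is no rule changing /f/ to [v] before the ACC suffix.
The alternation reflects word-final obstruent devoicing: voiced obstruents become voiceless word-finally. /v/ is underlying.

/kɛrav/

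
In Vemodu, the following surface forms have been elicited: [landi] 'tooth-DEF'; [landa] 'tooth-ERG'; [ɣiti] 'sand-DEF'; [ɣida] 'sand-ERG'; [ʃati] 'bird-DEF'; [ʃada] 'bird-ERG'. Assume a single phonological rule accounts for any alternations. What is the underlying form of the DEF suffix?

The DEF suffix surfaces as [-di] and [-ti], depending on the final segment of the stem.
By contrast the ERG suffix keeps its initial [d] throughout — that segment must be underlying.
The DEF suffix is therefore /-ti/ underlyingly, with post-nasal voicing: voiceless stops become voiced after a nasal.

/-ti/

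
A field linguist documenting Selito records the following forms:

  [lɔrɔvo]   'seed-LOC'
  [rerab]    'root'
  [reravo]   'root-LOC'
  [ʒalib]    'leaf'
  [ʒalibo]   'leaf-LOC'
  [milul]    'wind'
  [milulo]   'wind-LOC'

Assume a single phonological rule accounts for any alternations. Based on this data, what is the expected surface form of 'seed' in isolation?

[lɔrɔb]

The root 'root' surfaces as [rerab] and [reravo], with a stem-final [b] ~ [v] alternation.
The stem 'leaf' ([ʒalib], [ʒalibo]) shows [b] unchanged in both environments, so [b] cannot be basic with [v] derived before the LOC suffix.
Therefore /v/ is basic and [b] is derived by word-final hardening (voiced fricatives become stops word-finally).
The one attested form of 'seed', [lɔrɔvo], shows underlying /lɔrɔv/. Applying the same rule word-finally gives [lɔrɔb].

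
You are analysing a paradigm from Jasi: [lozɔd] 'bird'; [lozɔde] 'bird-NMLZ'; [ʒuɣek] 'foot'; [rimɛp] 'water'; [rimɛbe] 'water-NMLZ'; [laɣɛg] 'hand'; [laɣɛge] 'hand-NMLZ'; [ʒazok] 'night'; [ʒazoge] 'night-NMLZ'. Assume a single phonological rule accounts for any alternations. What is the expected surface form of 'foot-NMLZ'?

[ʒuɣege]

'night' shows [k] ~ [g] at the end of the stem ([ʒazok] vs [ʒazoge]).
The stem 'hand' ([laɣɛg], [laɣɛge]) shows [g] unchanged in both environments, so [g] cannot be basic with [k] derived in isolation.
The alternation reflects intervocalic voicing: voiceless stops become voiced between vowels. /k/ is underlying.
From [ʒuɣek] the stem 'foot' is /ʒuɣek/; between vowels this yields [ʒuɣege].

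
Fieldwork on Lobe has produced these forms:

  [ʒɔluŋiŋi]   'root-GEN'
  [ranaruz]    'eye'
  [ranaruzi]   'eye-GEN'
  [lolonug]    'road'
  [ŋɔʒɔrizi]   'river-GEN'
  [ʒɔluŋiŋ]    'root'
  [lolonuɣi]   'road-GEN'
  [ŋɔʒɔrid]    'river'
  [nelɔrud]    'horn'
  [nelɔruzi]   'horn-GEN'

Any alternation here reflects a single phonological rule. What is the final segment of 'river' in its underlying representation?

The stem for 'river' ends in [z] in [ŋɔʒɔrizi] but [d] in [ŋɔʒɔrid].
Compare 'eye', with invariant [z] in [ranaruzi] and [ranaruz]: an analysis with underlying /z/ and a rule producing [d] in isolation would wrongly predict alternation here too.
The underlying segment must be /d/; voiced stops become fricatives between vowels, yielding [z] there.

/d/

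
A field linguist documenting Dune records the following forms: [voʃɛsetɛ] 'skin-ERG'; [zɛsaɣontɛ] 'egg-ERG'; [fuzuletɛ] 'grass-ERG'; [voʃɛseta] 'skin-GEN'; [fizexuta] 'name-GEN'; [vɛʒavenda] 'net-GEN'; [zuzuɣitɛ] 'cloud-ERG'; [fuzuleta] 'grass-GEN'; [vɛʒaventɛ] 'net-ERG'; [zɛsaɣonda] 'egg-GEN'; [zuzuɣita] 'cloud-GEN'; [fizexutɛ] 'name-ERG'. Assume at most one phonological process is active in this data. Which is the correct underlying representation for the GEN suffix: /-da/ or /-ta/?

The GEN morpheme has two allomorphs, [-da] and [-ta].
The ERG suffix, which begins with [t], is invariant after every stem; so [t] is not altered by any rule here.
The GEN suffix is therefore /-da/ underlyingly, with post-vocalic devoicing: voiced stops become voiceless after a vowel.

/-da/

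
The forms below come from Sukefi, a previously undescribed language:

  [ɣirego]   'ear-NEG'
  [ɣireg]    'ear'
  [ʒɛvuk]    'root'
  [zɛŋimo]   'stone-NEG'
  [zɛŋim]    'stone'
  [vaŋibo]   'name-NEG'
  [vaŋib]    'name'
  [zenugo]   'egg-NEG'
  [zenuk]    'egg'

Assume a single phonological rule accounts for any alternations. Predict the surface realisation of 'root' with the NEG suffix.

The stem for 'egg' ends in [g] in [zenugo] but [k] in [zenuk].
The stem 'ear' ([ɣirego], [ɣireg]) shows [g] unchanged in both environments, so [g] cannot be basic with [k] derived in isolation.
The alternation reflects intervocalic voicing: voiceless stops become voiced between vowels. /k/ is underlying.
From [ʒɛvuk] the stem 'root' is /ʒɛvuk/; between vowels this yields [ʒɛvugo].

[ʒɛvugo]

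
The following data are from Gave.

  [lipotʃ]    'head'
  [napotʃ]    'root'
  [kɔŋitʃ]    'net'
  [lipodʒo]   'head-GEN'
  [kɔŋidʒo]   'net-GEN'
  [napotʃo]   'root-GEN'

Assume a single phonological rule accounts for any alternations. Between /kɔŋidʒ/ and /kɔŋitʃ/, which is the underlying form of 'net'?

'net' shows [tʃ] ~ [dʒ] at the end of the stem ([kɔŋitʃ] vs [kɔŋidʒo]).
Compare 'root', with invariant [tʃ] in [napotʃ] and [napotʃo]: an analysis with underlying /tʃ/ and a rule producing [dʒ] before the GEN suffix would wrongly predict alternation here too.
Therefore /dʒ/ is basic and [tʃ] is derived by word-final obstruent devoicing (voiced obstruents become voiceless word-finally).

/kɔŋidʒ/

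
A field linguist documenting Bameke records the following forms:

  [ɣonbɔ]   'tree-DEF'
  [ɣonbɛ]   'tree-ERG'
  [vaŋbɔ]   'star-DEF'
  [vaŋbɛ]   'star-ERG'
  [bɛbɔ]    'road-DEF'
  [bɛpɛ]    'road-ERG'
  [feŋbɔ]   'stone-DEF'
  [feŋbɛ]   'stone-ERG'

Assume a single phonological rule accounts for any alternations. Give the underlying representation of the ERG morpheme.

The ERG morpheme has two allomorphs, [-bɛ] and [-pɛ].
The DEF suffix, which begins with [b], is invariant after every stem; so [b] is not altered by any rule here.
The ERG suffix is therefore /-pɛ/ underlyingly, with post-nasal voicing: voiceless stops become voiced after a nasal.

/-pɛ/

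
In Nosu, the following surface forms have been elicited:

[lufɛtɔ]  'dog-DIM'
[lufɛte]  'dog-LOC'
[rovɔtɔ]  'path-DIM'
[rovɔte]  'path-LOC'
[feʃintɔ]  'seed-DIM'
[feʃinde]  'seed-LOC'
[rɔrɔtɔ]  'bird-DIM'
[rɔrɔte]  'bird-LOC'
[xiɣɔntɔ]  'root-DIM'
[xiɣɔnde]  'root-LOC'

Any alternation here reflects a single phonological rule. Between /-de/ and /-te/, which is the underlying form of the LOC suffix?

/-de/

The LOC morpheme has two allomorphs, [-de] and [-te].
By contrast the DIM suffix keeps its initial [t] throughout — that segment must be underlying.
So the underlying form is /-de/, and voiced stops become voiceless after a vowel.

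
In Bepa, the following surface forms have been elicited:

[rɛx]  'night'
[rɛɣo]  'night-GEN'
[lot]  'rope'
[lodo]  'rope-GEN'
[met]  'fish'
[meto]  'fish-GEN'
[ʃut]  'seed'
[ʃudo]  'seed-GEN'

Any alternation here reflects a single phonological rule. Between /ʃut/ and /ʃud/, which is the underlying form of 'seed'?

'seed' shows [t] ~ [d] at the end of the stem ([ʃut] vs [ʃudo]).
But 'fish' keeps [t] in both environments ([met], [meto]), so there is no rule changing /t/ to [d] before the GEN suffix.
The underlying segment must be /d/; voiced obstruents become voiceless word-finally, yielding [t] there.

/ʃud/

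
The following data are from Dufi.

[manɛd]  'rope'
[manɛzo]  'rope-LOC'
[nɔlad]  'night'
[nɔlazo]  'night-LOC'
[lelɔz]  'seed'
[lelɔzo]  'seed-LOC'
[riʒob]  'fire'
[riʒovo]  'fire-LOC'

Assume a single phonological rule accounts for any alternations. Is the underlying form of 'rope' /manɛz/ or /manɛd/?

In [manɛd] and [manɛzo] the final segment of 'rope' alternates: [d] ~ [z].
But 'seed' keeps [z] in both environments ([lelɔz], [lelɔzo]), so there is no rule changing /z/ to [d] in isolation.
Therefore /d/ is basic and [z] is derived by intervocalic spirantization (voiced stops become fricatives between vowels).

/manɛd/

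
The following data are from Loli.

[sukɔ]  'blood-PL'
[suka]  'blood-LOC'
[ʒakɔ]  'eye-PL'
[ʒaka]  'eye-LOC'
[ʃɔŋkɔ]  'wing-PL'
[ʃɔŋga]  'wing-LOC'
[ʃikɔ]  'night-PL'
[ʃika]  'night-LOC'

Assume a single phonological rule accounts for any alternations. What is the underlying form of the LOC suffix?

/-ga/

The LOC morpheme has two allomorphs, [-ga] and [-ka].
By contrast the PL suffix keeps its initial [k] throughout — that segment must be underlying.
The LOC suffix is therefore /-ga/ underlyingly, with post-vocalic devoicing: voiced stops become voiceless after a vowel.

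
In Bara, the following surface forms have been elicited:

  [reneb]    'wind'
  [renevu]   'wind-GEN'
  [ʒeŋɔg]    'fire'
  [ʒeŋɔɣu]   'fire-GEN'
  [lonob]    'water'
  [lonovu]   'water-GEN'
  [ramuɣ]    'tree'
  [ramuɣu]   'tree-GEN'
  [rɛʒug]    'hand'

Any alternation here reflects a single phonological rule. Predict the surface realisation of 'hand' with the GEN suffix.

In [ʒeŋɔg] and [ʒeŋɔɣu] the final segment of 'fire' alternates: [g] ~ [ɣ].
But 'tree' keeps [ɣ] in both environments ([ramuɣ], [ramuɣu]), so there is no rule changing /ɣ/ to [g] in isolation.
The underlying segment must be /g/; voiced stops become fricatives between vowels, yielding [ɣ] there.
From [rɛʒug] the stem 'hand' is /rɛʒug/; between vowels this yields [rɛʒuɣu].

[rɛʒuɣu]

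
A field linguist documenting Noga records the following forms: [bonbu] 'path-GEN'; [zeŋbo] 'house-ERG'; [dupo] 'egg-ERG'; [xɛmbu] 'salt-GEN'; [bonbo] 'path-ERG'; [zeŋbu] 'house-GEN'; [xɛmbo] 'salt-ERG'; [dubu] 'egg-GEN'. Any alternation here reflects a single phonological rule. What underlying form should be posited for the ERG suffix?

/-po/

The ERG morpheme has two allomorphs, [-bo] and [-po].
The GEN suffix, which begins with [b], is invariant after every stem; so [b] is not altered by any rule here.
So the underlying form is /-po/, and voiceless stops become voiced after a nasal.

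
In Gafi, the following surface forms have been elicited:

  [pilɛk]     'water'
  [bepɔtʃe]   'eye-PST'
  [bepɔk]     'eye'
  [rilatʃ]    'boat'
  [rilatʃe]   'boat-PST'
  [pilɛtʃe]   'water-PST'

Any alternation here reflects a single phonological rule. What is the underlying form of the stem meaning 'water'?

/pilɛk/

The root 'water' surfaces as [pilɛk] and [pilɛtʃe], with a stem-final [k] ~ [tʃ] alternation.
The stem 'boat' ([rilatʃ], [rilatʃe]) shows [tʃ] unchanged in both environments, so [tʃ] cannot be basic with [k] derived in isolation.
So /k/ is underlying, and a rule of palatalization before a front vowel — /k/ becomes palato-alveolar [tʃ] before a front vowel — gives [tʃ].
Hence 'water' is /pilɛk/ underlyingly.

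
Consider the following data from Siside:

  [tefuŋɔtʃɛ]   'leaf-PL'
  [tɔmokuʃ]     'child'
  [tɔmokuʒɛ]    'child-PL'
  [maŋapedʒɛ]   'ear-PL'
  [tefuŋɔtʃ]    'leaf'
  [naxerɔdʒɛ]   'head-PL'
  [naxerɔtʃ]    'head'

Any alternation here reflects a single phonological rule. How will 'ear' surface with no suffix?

'head' shows [dʒ] ~ [tʃ] at the end of the stem ([naxerɔdʒɛ] vs [naxerɔtʃ]).
But 'leaf' keeps [tʃ] in both environments ([tefuŋɔtʃɛ], [tefuŋɔtʃ]), so there is no rule changing /tʃ/ to [dʒ] before the PL suffix.
Therefore /dʒ/ is basic and [tʃ] is derived by word-final obstruent devoicing (voiced obstruents become voiceless word-finally).
From [maŋapedʒɛ] the stem 'ear' is /maŋapedʒ/; word-finally this yields [maŋapetʃ].

[maŋapetʃ]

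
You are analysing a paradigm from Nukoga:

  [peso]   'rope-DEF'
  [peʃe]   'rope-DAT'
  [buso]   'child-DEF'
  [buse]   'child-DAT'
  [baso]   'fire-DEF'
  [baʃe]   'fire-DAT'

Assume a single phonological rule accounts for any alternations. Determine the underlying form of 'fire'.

/baʃ/

In [baso] and [baʃe] the final segment of 'fire' alternates: [s] ~ [ʃ].
The stem 'child' ([buso], [buse]) shows [s] unchanged in both environments, so [s] cannot be basic with [ʃ] derived before the DAT suffix.
So /ʃ/ is underlying, and a rule of depalatalization — palato-alveolar /ʃ/ becomes [s] when no front vowel follows — gives [s].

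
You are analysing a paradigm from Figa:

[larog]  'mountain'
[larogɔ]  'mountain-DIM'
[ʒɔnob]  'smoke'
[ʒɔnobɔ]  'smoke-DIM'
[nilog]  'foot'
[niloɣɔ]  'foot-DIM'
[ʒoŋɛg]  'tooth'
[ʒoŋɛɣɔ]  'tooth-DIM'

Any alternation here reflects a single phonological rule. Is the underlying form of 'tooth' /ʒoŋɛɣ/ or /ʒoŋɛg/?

/ʒoŋɛɣ/

In [ʒoŋɛg] and [ʒoŋɛɣɔ] the final segment of 'tooth' alternates: [g] ~ [ɣ].
The stem 'mountain' ([larog], [larogɔ]) shows [g] unchanged in both environments, so [g] cannot be basic with [ɣ] derived before the DIM suffix.
Therefore /ɣ/ is basic and [g] is derived by word-final hardening (voiced fricatives become stops word-finally).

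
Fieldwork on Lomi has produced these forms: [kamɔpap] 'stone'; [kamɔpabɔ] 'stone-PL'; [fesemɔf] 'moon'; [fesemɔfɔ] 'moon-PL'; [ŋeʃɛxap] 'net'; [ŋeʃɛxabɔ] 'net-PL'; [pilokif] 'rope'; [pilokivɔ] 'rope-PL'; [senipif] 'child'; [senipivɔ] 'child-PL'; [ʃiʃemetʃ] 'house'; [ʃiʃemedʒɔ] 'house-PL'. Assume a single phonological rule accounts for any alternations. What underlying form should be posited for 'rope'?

/pilokiv/

The stem for 'rope' ends in [f] in [pilokif] but [v] in [pilokivɔ].
The stem 'moon' ([fesemɔf], [fesemɔfɔ]) shows [f] unchanged in both environments, so [f] cannot be basic with [v] derived before the PL suffix.
Therefore /v/ is basic and [f] is derived by word-final obstruent devoicing (voiced obstruents become voiceless word-finally).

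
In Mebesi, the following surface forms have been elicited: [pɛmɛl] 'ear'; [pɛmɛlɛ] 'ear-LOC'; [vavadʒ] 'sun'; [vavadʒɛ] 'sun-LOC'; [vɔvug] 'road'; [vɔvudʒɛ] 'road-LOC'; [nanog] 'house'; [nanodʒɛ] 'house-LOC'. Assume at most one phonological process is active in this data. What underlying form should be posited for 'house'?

'house' shows [g] ~ [dʒ] at the end of the stem ([nanog] vs [nanodʒɛ]).
But 'sun' keeps [dʒ] in both environments ([vavadʒ], [vavadʒɛ]), so there is no rule changing /dʒ/ to [g] in isolation.
Therefore /g/ is basic and [dʒ] is derived by palatalization before a front vowel (/g/ becomes palato-alveolar [dʒ] before a front vowel).

/nanog/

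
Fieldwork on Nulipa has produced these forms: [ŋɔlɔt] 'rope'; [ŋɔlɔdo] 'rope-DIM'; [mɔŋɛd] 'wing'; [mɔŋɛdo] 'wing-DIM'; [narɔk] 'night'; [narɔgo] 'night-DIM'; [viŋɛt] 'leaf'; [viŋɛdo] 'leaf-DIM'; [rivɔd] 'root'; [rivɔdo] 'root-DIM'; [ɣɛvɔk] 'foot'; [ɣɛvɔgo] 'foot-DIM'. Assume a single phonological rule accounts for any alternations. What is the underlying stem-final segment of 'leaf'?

The stem for 'leaf' ends in [t] in [viŋɛt] but [d] in [viŋɛdo].
If /d/ were underlying and a rule turned it into [t] in isolation, 'root' would also alternate; but it has [d] in both [rivɔd] and [rivɔdo].
So /t/ is underlying, and a rule of intervocalic voicing — voiceless stops become voiced between vowels — gives [d].

/t/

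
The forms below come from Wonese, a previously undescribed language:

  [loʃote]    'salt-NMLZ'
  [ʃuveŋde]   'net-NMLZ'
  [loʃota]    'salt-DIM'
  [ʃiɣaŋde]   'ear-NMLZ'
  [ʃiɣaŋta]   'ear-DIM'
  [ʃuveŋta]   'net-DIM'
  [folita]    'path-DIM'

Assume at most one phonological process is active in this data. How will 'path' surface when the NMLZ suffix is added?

The NMLZ suffix surfaces as [-de] and [-te], depending on the final segment of the stem.
The DIM suffix, which begins with [t], is invariant after every stem; so [t] is not altered by any rule here.
The NMLZ suffix is therefore /-de/ underlyingly, with post-vocalic devoicing: voiced stops become voiceless after a vowel.
After 'path', which ends in a vowel, the suffix surfaces as [-te], giving [folite].

[folite]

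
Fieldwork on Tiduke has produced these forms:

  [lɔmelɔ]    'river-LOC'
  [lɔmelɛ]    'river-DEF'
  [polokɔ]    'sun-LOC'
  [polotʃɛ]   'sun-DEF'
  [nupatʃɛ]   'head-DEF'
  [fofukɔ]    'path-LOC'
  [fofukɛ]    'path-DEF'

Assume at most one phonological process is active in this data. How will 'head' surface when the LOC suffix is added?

[nupakɔ]

The stem for 'sun' ends in [k] in [polokɔ] but [tʃ] in [polotʃɛ].
But 'path' keeps [k] in both environments ([fofukɔ], [fofukɛ]), so there is no rule changing /k/ to [tʃ] before the DEF suffix.
The alternation reflects depalatalization: palato-alveolar /tʃ/ becomes [k] when no front vowel follows. /tʃ/ is underlying.
From [nupatʃɛ] the stem 'head' is /nupatʃ/; when no front vowel follows this yields [nupakɔ].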